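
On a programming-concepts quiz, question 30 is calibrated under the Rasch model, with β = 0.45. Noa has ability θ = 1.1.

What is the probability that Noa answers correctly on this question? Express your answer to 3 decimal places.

0.657

P(θ) = 1 / (1 + exp(−(θ − β)))
Exponent: (1.1 − 0.45) = 0.6500
1/(1 + e^{-0.6500}) = 0.6570
P = 0.6570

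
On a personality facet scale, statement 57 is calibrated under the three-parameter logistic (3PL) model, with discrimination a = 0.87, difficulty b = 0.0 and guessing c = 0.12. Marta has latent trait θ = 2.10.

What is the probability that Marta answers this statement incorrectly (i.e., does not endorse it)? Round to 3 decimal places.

P(θ) = c + (1 − c) · 1 / (1 + exp(−a(θ − b)))
Exponent: 0.87 × (2.10 − 0.0) = 1.8270
1/(1 + e^{-1.8270}) = 0.8614
P = 0.12 + 0.88 × 0.8614 = 0.8780
P(incorrect) = 1 − 0.8780 = 0.1220

0.122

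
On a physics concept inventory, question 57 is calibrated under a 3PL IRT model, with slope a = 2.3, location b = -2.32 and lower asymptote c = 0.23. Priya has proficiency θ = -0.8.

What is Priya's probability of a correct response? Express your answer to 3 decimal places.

0.977

P(θ) = c + (1 − c) · 1 / (1 + exp(−a(θ − b)))
Exponent: 2.3 × (-0.8 − (-2.32)) = 3.4960
1/(1 + e^{-3.4960}) = 0.9706
P = 0.23 + 0.77 × 0.9706 = 0.9773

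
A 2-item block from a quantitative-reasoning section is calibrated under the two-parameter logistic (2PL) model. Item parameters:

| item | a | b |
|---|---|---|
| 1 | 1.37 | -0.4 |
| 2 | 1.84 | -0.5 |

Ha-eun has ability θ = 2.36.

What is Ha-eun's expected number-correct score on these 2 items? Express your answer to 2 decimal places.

1.97

P(θ) = 1 / (1 + exp(−a(θ − b)))
P_1 = 1/(1+e^{-3.7812}) = 0.9777
P_2 = 1/(1+e^{-5.2624}) = 0.9948
E[score] = 0.9777 + 0.9948 = 1.9726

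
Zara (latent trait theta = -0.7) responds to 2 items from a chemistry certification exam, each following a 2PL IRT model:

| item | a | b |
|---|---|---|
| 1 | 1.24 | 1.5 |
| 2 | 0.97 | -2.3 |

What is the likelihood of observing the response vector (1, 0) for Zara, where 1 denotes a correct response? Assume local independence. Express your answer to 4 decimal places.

P(theta) = 1 / (1 + exp(−a(theta − b)))
P_1 = 1/(1+e^{2.7280}) = 0.0613
P_2 = 1/(1+e^{-1.5520}) = 0.8252
L = P_1 × (1−P_2) = 0.0613 × 0.1748 = 0.01072

0.0107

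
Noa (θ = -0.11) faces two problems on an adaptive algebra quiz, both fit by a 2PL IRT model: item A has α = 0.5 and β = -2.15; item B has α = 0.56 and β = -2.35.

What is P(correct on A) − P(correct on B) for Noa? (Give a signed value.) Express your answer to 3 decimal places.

-0.043

P(θ) = 1 / (1 + exp(−α(θ − β)))
P_A = 0.7350
P_B = 0.7781
P_A − P_B = -0.0431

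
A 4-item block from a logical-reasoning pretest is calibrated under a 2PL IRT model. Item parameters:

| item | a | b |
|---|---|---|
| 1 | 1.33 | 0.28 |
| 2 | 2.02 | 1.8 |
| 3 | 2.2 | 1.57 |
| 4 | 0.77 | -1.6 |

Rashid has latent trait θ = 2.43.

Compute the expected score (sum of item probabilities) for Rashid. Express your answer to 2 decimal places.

3.55

P(θ) = 1 / (1 + exp(−a(θ − b)))
P_1 = 1/(1+e^{-2.8595}) = 0.9458
P_2 = 1/(1+e^{-1.2726}) = 0.7812
P_3 = 1/(1+e^{-1.8920}) = 0.8690
P_4 = 1/(1+e^{-3.1031}) = 0.9570
E[score] = 0.9458 + 0.7812 + 0.8690 + 0.9570 = 3.5530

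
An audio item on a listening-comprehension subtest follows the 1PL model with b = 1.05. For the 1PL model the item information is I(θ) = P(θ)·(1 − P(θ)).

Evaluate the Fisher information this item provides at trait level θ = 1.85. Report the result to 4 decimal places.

0.2139

P = 1/(1+e^{-0.8000}) = 0.6900
P(1−P) = 0.6900 × 0.3100 = 0.2139
I = P(1−P) = 0.21391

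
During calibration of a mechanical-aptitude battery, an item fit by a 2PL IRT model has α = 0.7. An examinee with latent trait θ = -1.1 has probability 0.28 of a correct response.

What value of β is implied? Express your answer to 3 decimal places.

0.249

P(θ) = 1 / (1 + exp(−α(θ − β)))
logit(0.28) = ln(0.28/0.72) = -0.9445
β = θ − logit/(α) = -1.1 − (-0.9445)/0.7000 = 0.2492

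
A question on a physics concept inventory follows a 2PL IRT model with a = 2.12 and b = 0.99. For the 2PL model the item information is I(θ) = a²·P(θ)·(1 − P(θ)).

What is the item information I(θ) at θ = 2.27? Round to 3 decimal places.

0.262

P = 1/(1+e^{-2.7136}) = 0.9378
P(1−P) = 0.9378 × 0.0622 = 0.0583
I = a² × P(1−P) = 2.12² × 0.0583 = 0.26207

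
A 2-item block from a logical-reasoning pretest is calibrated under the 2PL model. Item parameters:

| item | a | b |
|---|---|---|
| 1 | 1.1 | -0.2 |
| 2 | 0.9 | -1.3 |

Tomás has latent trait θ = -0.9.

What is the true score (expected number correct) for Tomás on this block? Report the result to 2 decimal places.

P(θ) = 1 / (1 + exp(−a(θ − b)))
P_1 = 1/(1+e^{0.7700}) = 0.3165
P_2 = 1/(1+e^{-0.3600}) = 0.5890
E[score] = 0.3165 + 0.5890 = 0.9055

0.91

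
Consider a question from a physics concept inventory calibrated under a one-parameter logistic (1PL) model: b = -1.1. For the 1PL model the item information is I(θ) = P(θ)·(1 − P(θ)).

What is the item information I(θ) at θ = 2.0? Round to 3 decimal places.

0.041

P = 1/(1+e^{-3.1000}) = 0.9569
P(1−P) = 0.9569 × 0.0431 = 0.0412
I = P(1−P) = 0.04125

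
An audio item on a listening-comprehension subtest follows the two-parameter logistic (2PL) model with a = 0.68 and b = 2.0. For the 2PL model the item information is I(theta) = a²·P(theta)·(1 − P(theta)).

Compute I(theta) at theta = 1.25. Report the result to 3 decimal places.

0.108

P = 1/(1+e^{0.5100}) = 0.3752
P(1−P) = 0.3752 × 0.6248 = 0.2344
I = a² × P(1−P) = 0.68² × 0.2344 = 0.10840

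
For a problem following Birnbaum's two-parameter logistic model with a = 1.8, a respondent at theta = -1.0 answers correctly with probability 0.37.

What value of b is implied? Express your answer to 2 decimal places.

P(theta) = 1 / (1 + exp(−a(theta − b)))
logit(0.37) = ln(0.37/0.63) = -0.5322
b = theta − logit/(a) = -1.0 − (-0.5322)/1.8000 = -0.7043

-0.70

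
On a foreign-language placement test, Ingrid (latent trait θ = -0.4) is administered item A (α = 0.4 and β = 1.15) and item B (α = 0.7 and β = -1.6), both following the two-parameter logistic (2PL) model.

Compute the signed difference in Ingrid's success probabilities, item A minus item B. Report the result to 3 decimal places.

-0.349

P(θ) = 1 / (1 + exp(−α(θ − β)))
P_A = 0.3498
P_B = 0.6985
P_A − P_B = -0.3487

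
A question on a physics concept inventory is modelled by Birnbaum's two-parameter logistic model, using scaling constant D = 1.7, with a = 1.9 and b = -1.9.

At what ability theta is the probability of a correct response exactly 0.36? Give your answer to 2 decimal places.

P(theta) = 1 / (1 + exp(−D·a(theta − b)))
logit = ln(0.3600/0.6400) = -0.5754
theta = b + logit/(1.7·a) = -1.9 + (-0.5754)/3.2300 = -2.0781

-2.08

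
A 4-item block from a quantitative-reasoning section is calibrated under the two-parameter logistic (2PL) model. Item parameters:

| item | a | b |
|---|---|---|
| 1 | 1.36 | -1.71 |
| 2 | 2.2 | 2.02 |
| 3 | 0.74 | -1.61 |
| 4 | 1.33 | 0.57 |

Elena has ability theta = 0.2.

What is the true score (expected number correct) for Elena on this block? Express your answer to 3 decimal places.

2.120

P(theta) = 1 / (1 + exp(−a(theta − b)))
P_1 = 1/(1+e^{-2.5976}) = 0.9307
P_2 = 1/(1+e^{4.0040}) = 0.0179
P_3 = 1/(1+e^{-1.3394}) = 0.7924
P_4 = 1/(1+e^{0.4921}) = 0.3794
E[score] = 0.9307 + 0.0179 + 0.7924 + 0.3794 = 2.1204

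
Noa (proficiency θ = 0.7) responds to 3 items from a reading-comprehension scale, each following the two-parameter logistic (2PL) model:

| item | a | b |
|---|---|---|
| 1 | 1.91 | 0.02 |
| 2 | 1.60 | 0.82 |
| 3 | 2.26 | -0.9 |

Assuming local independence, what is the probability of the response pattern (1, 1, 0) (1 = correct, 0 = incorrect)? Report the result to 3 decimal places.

0.009

P(θ) = 1 / (1 + exp(−a(θ − b)))
P_1 = 1/(1+e^{-1.2988}) = 0.7856
P_2 = 1/(1+e^{0.1920}) = 0.4521
P_3 = 1/(1+e^{-3.6160}) = 0.9738
L = P_1 × P_2 × (1−P_3) = 0.7856 × 0.4521 × 0.0262 = 0.00930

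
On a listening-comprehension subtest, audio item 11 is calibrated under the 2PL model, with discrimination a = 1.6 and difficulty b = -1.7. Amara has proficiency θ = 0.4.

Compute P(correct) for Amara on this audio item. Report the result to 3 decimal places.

P(θ) = 1 / (1 + exp(−a(θ − b)))
Exponent: 1.6 × (0.4 − (-1.7)) = 3.3600
1/(1 + e^{-3.3600}) = 0.9664

0.966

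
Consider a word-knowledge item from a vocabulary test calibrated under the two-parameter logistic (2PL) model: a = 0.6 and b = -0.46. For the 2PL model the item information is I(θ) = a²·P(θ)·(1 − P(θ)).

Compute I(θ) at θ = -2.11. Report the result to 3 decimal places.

P = 1/(1+e^{0.9900}) = 0.2709
P(1−P) = 0.2709 × 0.7291 = 0.1975
I = a² × P(1−P) = 0.6² × 0.1975 = 0.07111

0.071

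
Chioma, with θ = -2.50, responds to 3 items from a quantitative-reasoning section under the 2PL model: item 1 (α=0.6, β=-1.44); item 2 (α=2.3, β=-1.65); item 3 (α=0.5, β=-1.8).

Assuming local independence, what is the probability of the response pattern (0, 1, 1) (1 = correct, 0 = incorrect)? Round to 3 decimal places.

P(θ) = 1 / (1 + exp(−α(θ − β)))
P_1 = 1/(1+e^{0.6360}) = 0.3462
P_2 = 1/(1+e^{1.9550}) = 0.1240
P_3 = 1/(1+e^{0.3500}) = 0.4134
L = (1−P_1) × P_2 × P_3 = 0.6538 × 0.1240 × 0.4134 = 0.03352

0.034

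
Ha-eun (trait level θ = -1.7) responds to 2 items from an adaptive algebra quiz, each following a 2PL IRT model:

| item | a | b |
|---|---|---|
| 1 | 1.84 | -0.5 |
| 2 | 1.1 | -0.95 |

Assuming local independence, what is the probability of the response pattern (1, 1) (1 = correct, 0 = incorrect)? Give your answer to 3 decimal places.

P(θ) = 1 / (1 + exp(−a(θ − b)))
P_1 = 1/(1+e^{2.2080}) = 0.0990
P_2 = 1/(1+e^{0.8250}) = 0.3047
L = P_1 × P_2 = 0.0990 × 0.3047 = 0.03018

0.030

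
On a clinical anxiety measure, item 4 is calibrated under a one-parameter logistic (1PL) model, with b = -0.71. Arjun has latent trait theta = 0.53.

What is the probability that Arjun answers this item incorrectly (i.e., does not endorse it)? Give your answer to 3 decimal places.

0.224

P(theta) = 1 / (1 + exp(−(theta − b)))
Exponent: (0.53 − (-0.71)) = 1.2400
1/(1 + e^{-1.2400}) = 0.7756
P = 0.7756
P(incorrect) = 1 − 0.7756 = 0.2244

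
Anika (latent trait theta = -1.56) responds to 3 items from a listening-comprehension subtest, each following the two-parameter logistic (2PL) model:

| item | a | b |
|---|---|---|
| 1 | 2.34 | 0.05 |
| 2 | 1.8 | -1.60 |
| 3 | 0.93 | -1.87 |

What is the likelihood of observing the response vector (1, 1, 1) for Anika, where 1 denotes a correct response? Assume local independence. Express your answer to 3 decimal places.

P(theta) = 1 / (1 + exp(−a(theta − b)))
P_1 = 1/(1+e^{3.7674}) = 0.0226
P_2 = 1/(1+e^{-0.0720}) = 0.5180
P_3 = 1/(1+e^{-0.2883}) = 0.5716
L = P_1 × P_2 × P_3 = 0.0226 × 0.5180 × 0.5716 = 0.00669

0.007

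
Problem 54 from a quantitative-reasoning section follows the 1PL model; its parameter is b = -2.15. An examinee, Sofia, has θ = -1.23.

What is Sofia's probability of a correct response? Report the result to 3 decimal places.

P(θ) = 1 / (1 + exp(−(θ − b)))
Exponent: (-1.23 − (-2.15)) = 0.9200
1/(1 + e^{-0.9200}) = 0.7150
P = 0.7150

0.715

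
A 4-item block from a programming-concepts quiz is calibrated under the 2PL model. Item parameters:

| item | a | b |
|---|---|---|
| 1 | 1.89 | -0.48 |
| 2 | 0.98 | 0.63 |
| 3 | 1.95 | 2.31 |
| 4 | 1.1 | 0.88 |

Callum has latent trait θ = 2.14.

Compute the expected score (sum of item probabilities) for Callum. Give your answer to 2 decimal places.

3.03

P(θ) = 1 / (1 + exp(−a(θ − b)))
P_1 = 1/(1+e^{-4.9518}) = 0.9930
P_2 = 1/(1+e^{-1.4798}) = 0.8145
P_3 = 1/(1+e^{0.3315}) = 0.4179
P_4 = 1/(1+e^{-1.3860}) = 0.8000
E[score] = 0.9930 + 0.8145 + 0.4179 + 0.8000 = 3.0253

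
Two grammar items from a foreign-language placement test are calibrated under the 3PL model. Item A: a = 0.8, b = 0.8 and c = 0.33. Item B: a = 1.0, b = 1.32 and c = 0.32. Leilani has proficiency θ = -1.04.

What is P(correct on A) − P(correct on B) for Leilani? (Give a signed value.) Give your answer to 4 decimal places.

P(θ) = c + (1 − c) · 1 / (1 + exp(−a(θ − b)))
P_A = 0.4550
P_B = 0.3787
P_A − P_B = 0.0764

0.0764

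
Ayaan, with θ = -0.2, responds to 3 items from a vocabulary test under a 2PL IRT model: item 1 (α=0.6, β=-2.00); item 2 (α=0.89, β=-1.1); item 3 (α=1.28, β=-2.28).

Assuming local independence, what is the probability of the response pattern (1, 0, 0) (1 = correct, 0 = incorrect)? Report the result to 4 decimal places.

P(θ) = 1 / (1 + exp(−α(θ − β)))
P_1 = 1/(1+e^{-1.0800}) = 0.7465
P_2 = 1/(1+e^{-0.8010}) = 0.6902
P_3 = 1/(1+e^{-2.6624}) = 0.9348
L = P_1 × (1−P_2) × (1−P_3) = 0.7465 × 0.3098 × 0.0652 = 0.01509

0.0151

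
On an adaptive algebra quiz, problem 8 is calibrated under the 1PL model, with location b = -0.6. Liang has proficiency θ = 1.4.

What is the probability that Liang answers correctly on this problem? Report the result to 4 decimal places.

P(θ) = 1 / (1 + exp(−(θ − b)))
Exponent: (1.4 − (-0.6)) = 2.0000
1/(1 + e^{-2.0000}) = 0.8808
P = 0.8808

0.8808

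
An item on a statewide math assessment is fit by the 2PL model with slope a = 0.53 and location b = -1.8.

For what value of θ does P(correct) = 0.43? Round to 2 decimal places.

P(θ) = 1 / (1 + exp(−a(θ − b)))
logit = ln(0.4300/0.5700) = -0.2819
θ = b + logit/(a) = -1.8 + (-0.2819)/0.5300 = -2.3318

-2.33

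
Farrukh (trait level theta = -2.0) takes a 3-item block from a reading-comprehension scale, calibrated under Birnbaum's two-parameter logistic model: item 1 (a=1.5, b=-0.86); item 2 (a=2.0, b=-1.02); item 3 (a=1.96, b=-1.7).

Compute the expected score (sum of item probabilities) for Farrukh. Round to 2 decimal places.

0.63

P(theta) = 1 / (1 + exp(−a(theta − b)))
P_1 = 1/(1+e^{1.7100}) = 0.1532
P_2 = 1/(1+e^{1.9600}) = 0.1235
P_3 = 1/(1+e^{0.5880}) = 0.3571
E[score] = 0.1532 + 0.1235 + 0.3571 = 0.6337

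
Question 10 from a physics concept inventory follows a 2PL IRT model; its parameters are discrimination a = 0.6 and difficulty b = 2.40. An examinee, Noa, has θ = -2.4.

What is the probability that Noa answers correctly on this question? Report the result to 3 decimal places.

0.053

P(θ) = 1 / (1 + exp(−a(θ − b)))
Exponent: 0.6 × (-2.4 − 2.40) = -2.8800
1/(1 + e^{2.8800}) = 0.0532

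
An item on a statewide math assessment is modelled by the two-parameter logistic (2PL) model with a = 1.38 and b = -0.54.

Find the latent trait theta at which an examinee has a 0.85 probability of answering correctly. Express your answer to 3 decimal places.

0.717

P(theta) = 1 / (1 + exp(−a(theta − b)))
logit = ln(0.8500/0.1500) = 1.7346
theta = b + logit/(a) = -0.54 + 1.7346/1.3800 = 0.7170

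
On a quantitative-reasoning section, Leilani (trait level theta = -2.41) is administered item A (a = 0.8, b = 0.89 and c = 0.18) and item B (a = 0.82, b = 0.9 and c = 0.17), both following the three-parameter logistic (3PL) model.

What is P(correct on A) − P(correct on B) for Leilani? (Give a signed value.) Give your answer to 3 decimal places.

P(theta) = c + (1 − c) · 1 / (1 + exp(−a(theta − b)))
P_A = 0.2346
P_B = 0.2216
P_A − P_B = 0.0130

0.013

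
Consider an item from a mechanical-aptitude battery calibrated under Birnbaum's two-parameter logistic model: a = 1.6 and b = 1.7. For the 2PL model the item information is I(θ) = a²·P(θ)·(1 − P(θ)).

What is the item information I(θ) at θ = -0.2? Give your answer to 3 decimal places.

0.112

P = 1/(1+e^{3.0400}) = 0.0457
P(1−P) = 0.0457 × 0.9543 = 0.0436
I = a² × P(1−P) = 1.6² × 0.0436 = 0.11153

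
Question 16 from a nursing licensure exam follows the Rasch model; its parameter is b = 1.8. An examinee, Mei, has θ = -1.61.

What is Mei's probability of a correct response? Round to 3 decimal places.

0.032

P(θ) = 1 / (1 + exp(−(θ − b)))
Exponent: (-1.61 − 1.8) = -3.4100
1/(1 + e^{3.4100}) = 0.0320
P = 0.0320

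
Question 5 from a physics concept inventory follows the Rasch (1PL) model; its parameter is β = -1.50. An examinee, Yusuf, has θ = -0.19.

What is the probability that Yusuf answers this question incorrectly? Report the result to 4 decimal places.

0.2125

P(θ) = 1 / (1 + exp(−(θ − β)))
Exponent: (-0.19 − (-1.50)) = 1.3100
1/(1 + e^{-1.3100}) = 0.7875
P = 0.7875
P(incorrect) = 1 − 0.7875 = 0.2125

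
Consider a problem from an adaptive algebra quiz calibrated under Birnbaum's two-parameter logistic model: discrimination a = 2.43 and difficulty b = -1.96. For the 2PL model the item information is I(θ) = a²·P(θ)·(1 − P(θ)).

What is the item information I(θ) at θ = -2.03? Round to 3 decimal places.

1.466

P = 1/(1+e^{0.1701}) = 0.4576
P(1−P) = 0.4576 × 0.5424 = 0.2482
I = a² × P(1−P) = 2.43² × 0.2482 = 1.46560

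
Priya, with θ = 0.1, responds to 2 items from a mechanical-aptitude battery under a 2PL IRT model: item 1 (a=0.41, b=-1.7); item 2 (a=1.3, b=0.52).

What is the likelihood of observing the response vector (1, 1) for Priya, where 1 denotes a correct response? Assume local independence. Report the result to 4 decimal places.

P(θ) = 1 / (1 + exp(−a(θ − b)))
P_1 = 1/(1+e^{-0.7380}) = 0.6766
P_2 = 1/(1+e^{0.5460}) = 0.3668
L = P_1 × P_2 = 0.6766 × 0.3668 = 0.24816

0.2482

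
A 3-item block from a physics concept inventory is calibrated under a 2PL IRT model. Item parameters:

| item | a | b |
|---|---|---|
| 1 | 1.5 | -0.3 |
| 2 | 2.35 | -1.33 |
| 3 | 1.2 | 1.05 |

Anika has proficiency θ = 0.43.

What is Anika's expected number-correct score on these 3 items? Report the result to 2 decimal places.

2.06

P(θ) = 1 / (1 + exp(−a(θ − b)))
P_1 = 1/(1+e^{-1.0950}) = 0.7493
P_2 = 1/(1+e^{-4.1360}) = 0.9843
P_3 = 1/(1+e^{0.7440}) = 0.3221
E[score] = 0.7493 + 0.9843 + 0.3221 = 2.0557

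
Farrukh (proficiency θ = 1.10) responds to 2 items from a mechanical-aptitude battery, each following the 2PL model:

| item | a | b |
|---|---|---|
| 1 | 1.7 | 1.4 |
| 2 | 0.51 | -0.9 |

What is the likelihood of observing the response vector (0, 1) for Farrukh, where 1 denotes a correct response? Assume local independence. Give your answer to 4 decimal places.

0.4592

P(θ) = 1 / (1 + exp(−a(θ − b)))
P_1 = 1/(1+e^{0.5100}) = 0.3752
P_2 = 1/(1+e^{-1.0200}) = 0.7350
L = (1−P_1) × P_2 = 0.6248 × 0.7350 = 0.45922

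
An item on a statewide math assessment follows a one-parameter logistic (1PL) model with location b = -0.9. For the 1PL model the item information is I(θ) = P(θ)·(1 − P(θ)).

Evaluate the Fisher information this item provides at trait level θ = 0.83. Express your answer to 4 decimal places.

0.1279

P = 1/(1+e^{-1.7300}) = 0.8494
P(1−P) = 0.8494 × 0.1506 = 0.1279
I = P(1−P) = 0.12791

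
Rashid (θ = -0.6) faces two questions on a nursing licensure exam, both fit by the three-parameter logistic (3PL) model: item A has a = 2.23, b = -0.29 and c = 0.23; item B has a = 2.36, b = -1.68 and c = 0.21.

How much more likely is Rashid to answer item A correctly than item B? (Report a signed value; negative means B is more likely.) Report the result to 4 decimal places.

-0.4557

P(θ) = c + (1 − c) · 1 / (1 + exp(−a(θ − b)))
P_A = 0.4870
P_B = 0.9427
P_A − P_B = -0.4557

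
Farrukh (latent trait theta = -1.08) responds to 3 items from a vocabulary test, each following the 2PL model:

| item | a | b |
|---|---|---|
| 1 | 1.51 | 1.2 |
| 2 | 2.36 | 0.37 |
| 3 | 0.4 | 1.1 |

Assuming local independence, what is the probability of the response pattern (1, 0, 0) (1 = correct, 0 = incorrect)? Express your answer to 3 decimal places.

P(theta) = 1 / (1 + exp(−a(theta − b)))
P_1 = 1/(1+e^{3.4428}) = 0.0310
P_2 = 1/(1+e^{3.4220}) = 0.0316
P_3 = 1/(1+e^{0.8720}) = 0.2948
L = P_1 × (1−P_2) × (1−P_3) = 0.0310 × 0.9684 × 0.7052 = 0.02116

0.021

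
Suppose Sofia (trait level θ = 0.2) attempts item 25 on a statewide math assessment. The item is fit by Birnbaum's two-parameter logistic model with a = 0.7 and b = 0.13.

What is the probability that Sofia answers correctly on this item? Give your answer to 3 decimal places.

P(θ) = 1 / (1 + exp(−a(θ − b)))
Exponent: 0.7 × (0.2 − 0.13) = 0.0490
1/(1 + e^{-0.0490}) = 0.5122

0.512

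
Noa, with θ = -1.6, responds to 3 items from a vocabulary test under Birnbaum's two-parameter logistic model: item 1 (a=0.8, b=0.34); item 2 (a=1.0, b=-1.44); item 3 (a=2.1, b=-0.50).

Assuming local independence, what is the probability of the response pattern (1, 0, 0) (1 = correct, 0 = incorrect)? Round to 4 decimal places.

P(θ) = 1 / (1 + exp(−a(θ − b)))
P_1 = 1/(1+e^{1.5520}) = 0.1748
P_2 = 1/(1+e^{0.1600}) = 0.4601
P_3 = 1/(1+e^{2.3100}) = 0.0903
L = P_1 × (1−P_2) × (1−P_3) = 0.1748 × 0.5399 × 0.9097 = 0.08585

0.0859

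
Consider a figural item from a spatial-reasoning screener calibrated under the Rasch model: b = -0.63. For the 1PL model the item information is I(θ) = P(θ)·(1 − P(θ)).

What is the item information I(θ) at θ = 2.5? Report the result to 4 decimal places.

P = 1/(1+e^{-3.1300}) = 0.9581
P(1−P) = 0.9581 × 0.0419 = 0.0401
I = P(1−P) = 0.04013

0.0401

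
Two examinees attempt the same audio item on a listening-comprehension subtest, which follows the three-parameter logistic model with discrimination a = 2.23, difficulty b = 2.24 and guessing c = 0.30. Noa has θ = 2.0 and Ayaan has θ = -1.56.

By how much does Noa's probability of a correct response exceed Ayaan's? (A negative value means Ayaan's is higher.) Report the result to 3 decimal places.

P(θ) = c + (1 − c) · 1 / (1 + exp(−a(θ − b)))
P(Noa) = 0.5585  [exponent -0.5352]
P(Ayaan) = 0.3001  [exponent -8.4740]
Difference = 0.5585 − 0.3001 = 0.2584

0.258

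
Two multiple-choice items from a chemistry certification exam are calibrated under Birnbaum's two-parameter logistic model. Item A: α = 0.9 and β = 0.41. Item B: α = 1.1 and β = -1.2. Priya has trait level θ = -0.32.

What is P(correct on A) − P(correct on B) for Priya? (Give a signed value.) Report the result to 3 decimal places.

P(θ) = 1 / (1 + exp(−α(θ − β)))
P_A = 0.3414
P_B = 0.7247
P_A − P_B = -0.3833

-0.383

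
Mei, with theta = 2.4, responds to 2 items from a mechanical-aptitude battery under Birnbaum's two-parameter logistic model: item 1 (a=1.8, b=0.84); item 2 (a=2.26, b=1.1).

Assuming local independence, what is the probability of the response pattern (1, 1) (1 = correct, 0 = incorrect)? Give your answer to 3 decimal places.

P(theta) = 1 / (1 + exp(−a(theta − b)))
P_1 = 1/(1+e^{-2.8080}) = 0.9431
P_2 = 1/(1+e^{-2.9380}) = 0.9497
L = P_1 × P_2 = 0.9431 × 0.9497 = 0.89566

0.896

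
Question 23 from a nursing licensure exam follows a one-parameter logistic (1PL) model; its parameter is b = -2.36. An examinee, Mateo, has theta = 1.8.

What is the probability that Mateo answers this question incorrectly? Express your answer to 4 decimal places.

0.0154

P(theta) = 1 / (1 + exp(−(theta − b)))
Exponent: (1.8 − (-2.36)) = 4.1600
1/(1 + e^{-4.1600}) = 0.9846
P = 0.9846
P(incorrect) = 1 − 0.9846 = 0.0154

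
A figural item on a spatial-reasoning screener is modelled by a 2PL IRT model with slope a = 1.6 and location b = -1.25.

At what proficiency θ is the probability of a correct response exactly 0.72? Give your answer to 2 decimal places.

-0.66

P(θ) = 1 / (1 + exp(−a(θ − b)))
logit = ln(0.7200/0.2800) = 0.9445
θ = b + logit/(a) = -1.25 + 0.9445/1.6000 = -0.6597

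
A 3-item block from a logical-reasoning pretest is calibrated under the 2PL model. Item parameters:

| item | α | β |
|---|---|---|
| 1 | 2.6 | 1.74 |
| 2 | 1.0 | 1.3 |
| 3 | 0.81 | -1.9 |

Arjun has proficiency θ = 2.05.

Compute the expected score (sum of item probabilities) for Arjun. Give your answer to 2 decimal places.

P(θ) = 1 / (1 + exp(−α(θ − β)))
P_1 = 1/(1+e^{-0.8060}) = 0.6913
P_2 = 1/(1+e^{-0.7500}) = 0.6792
P_3 = 1/(1+e^{-3.1995}) = 0.9608
E[score] = 0.6913 + 0.6792 + 0.9608 = 2.3313

2.33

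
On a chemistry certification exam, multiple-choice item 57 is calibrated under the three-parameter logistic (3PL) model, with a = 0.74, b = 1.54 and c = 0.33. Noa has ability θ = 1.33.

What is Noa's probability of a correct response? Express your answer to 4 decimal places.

0.6390

P(θ) = c + (1 − c) · 1 / (1 + exp(−a(θ − b)))
Exponent: 0.74 × (1.33 − 1.54) = -0.1554
1/(1 + e^{0.1554}) = 0.4612
P = 0.33 + 0.67 × 0.4612 = 0.6390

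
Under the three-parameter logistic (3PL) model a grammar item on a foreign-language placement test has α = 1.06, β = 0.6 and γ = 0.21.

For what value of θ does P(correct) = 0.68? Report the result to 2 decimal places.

P(θ) = γ + (1 − γ) · 1 / (1 + exp(−α(θ − β)))
Remove guessing floor: (0.68 − 0.21)/(1 − 0.21) = 0.5949
logit = ln(0.5949/0.4051) = 0.3844
θ = β + logit/(α) = 0.6 + 0.3844/1.0600 = 0.9627

0.96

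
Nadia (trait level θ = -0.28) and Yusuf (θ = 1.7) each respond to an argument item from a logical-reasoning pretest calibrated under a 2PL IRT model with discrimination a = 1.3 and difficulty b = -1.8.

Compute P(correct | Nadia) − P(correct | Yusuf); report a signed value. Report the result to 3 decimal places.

-0.111

P(θ) = 1 / (1 + exp(−a(θ − b)))
P(Nadia) = 0.8783  [exponent 1.9760]
P(Yusuf) = 0.9895  [exponent 4.5500]
Difference = 0.8783 − 0.9895 = -0.1113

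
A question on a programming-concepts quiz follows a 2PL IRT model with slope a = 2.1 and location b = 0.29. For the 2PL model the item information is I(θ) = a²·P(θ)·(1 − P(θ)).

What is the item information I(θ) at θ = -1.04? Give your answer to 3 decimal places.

P = 1/(1+e^{2.7930}) = 0.0577
P(1−P) = 0.0577 × 0.9423 = 0.0544
I = a² × P(1−P) = 2.1² × 0.0544 = 0.23979

0.240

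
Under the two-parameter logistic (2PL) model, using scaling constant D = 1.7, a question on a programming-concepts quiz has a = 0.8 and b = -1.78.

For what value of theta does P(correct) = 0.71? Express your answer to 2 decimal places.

P(theta) = 1 / (1 + exp(−D·a(theta − b)))
logit = ln(0.7100/0.2900) = 0.8954
theta = b + logit/(1.7·a) = -1.78 + 0.8954/1.3600 = -1.1216

-1.12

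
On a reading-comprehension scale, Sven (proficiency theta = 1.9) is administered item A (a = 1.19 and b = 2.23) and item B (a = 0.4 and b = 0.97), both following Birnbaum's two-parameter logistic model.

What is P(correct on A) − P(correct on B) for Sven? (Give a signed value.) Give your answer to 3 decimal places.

-0.189

P(theta) = 1 / (1 + exp(−a(theta − b)))
P_A = 0.4031
P_B = 0.5919
P_A − P_B = -0.1889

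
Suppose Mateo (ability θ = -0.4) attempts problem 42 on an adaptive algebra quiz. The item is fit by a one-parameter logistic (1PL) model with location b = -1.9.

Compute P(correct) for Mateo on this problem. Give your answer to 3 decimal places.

P(θ) = 1 / (1 + exp(−(θ − b)))
Exponent: (-0.4 − (-1.9)) = 1.5000
1/(1 + e^{-1.5000}) = 0.8176
P = 0.8176

0.818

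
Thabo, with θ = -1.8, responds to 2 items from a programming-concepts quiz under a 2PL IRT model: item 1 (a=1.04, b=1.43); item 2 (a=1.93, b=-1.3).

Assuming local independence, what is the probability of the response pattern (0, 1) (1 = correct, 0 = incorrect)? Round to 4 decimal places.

0.2666

P(θ) = 1 / (1 + exp(−a(θ − b)))
P_1 = 1/(1+e^{3.3592}) = 0.0336
P_2 = 1/(1+e^{0.9650}) = 0.2759
L = (1−P_1) × P_2 = 0.9664 × 0.2759 = 0.26661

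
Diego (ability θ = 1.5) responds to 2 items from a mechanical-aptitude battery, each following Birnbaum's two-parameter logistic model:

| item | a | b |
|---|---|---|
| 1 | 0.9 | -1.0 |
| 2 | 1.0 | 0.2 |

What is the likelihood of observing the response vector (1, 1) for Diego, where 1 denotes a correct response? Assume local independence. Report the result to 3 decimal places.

P(θ) = 1 / (1 + exp(−a(θ − b)))
P_1 = 1/(1+e^{-2.2500}) = 0.9047
P_2 = 1/(1+e^{-1.3000}) = 0.7858
L = P_1 × P_2 = 0.9047 × 0.7858 = 0.71091

0.711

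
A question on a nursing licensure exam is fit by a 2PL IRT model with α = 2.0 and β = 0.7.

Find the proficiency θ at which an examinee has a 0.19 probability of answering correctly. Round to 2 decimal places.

-0.03

P(θ) = 1 / (1 + exp(−α(θ − β)))
logit = ln(0.1900/0.8100) = -1.4500
θ = β + logit/(α) = 0.7 + (-1.4500)/2.0000 = -0.0250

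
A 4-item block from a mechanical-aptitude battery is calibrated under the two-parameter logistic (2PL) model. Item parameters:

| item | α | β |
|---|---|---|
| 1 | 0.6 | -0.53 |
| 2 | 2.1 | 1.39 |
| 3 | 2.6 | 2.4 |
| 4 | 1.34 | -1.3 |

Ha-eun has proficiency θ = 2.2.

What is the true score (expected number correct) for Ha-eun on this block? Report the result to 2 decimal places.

3.05

P(θ) = 1 / (1 + exp(−α(θ − β)))
P_1 = 1/(1+e^{-1.6380}) = 0.8373
P_2 = 1/(1+e^{-1.7010}) = 0.8457
P_3 = 1/(1+e^{0.5200}) = 0.3729
P_4 = 1/(1+e^{-4.6900}) = 0.9909
E[score] = 0.8373 + 0.8457 + 0.3729 + 0.9909 = 3.0467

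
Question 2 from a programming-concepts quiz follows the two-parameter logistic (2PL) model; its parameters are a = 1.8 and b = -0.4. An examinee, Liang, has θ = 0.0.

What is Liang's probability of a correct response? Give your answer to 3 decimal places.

0.673

P(θ) = 1 / (1 + exp(−a(θ − b)))
Exponent: 1.8 × (0.0 − (-0.4)) = 0.7200
1/(1 + e^{-0.7200}) = 0.6726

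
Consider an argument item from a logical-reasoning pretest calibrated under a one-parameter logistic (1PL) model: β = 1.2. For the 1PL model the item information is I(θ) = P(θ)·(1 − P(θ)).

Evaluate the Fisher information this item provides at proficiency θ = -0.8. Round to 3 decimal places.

P = 1/(1+e^{2.0000}) = 0.1192
P(1−P) = 0.1192 × 0.8808 = 0.1050
I = P(1−P) = 0.10499

0.105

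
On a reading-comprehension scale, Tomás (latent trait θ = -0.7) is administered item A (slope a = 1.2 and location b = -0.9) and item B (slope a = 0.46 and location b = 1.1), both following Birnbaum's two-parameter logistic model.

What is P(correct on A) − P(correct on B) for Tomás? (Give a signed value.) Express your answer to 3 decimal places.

P(θ) = 1 / (1 + exp(−a(θ − b)))
P_A = 0.5597
P_B = 0.3041
P_A − P_B = 0.2556

0.256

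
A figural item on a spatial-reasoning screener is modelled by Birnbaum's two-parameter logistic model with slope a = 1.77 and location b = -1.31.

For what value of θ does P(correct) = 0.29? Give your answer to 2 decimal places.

-1.82

P(θ) = 1 / (1 + exp(−a(θ − b)))
logit = ln(0.2900/0.7100) = -0.8954
θ = b + logit/(a) = -1.31 + (-0.8954)/1.7700 = -1.8159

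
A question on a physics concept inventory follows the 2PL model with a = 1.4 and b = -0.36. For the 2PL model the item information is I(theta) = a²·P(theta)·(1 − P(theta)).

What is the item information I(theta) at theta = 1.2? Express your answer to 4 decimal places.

P = 1/(1+e^{-2.1840}) = 0.8988
P(1−P) = 0.8988 × 0.1012 = 0.0910
I = a² × P(1−P) = 1.4² × 0.0910 = 0.17827

0.1783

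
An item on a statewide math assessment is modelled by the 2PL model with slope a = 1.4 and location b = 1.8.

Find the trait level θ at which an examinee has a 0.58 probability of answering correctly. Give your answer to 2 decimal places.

P(θ) = 1 / (1 + exp(−a(θ − b)))
logit = ln(0.5800/0.4200) = 0.3228
θ = b + logit/(a) = 1.8 + 0.3228/1.4000 = 2.0306

2.03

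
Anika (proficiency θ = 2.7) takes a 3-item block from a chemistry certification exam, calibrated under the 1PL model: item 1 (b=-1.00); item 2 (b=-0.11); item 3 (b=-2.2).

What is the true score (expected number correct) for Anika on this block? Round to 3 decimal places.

2.912

P(θ) = 1 / (1 + exp(−(θ − b)))
P_1 = 1/(1+e^{-3.7000}) = 0.9759
P_2 = 1/(1+e^{-2.8100}) = 0.9432
P_3 = 1/(1+e^{-4.9000}) = 0.9926
E[score] = 0.9759 + 0.9432 + 0.9926 = 2.9117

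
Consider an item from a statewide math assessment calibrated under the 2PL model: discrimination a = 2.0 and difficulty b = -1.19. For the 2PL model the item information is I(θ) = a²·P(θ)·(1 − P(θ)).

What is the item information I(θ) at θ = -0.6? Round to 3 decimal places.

0.719

P = 1/(1+e^{-1.1800}) = 0.7649
P(1−P) = 0.7649 × 0.2351 = 0.1798
I = a² × P(1−P) = 2.0² × 0.1798 = 0.71921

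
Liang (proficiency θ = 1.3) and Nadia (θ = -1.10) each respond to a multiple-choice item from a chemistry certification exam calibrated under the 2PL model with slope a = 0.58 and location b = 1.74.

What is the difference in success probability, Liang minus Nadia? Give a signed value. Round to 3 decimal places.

0.275

P(θ) = 1 / (1 + exp(−a(θ − b)))
P(Liang) = 0.4365  [exponent -0.2552]
P(Nadia) = 0.1615  [exponent -1.6472]
Difference = 0.4365 − 0.1615 = 0.2751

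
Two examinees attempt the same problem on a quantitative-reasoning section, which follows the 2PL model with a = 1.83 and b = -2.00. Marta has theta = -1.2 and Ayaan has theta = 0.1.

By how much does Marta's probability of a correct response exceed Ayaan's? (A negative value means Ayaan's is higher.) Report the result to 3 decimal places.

-0.167

P(theta) = 1 / (1 + exp(−a(theta − b)))
P(Marta) = 0.8121  [exponent 1.4640]
P(Ayaan) = 0.9790  [exponent 3.8430]
Difference = 0.8121 − 0.9790 = -0.1669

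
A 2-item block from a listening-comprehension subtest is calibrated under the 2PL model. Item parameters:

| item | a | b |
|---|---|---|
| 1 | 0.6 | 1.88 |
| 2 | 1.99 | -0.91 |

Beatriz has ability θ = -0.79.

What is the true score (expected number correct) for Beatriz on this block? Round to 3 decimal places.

P(θ) = 1 / (1 + exp(−a(θ − b)))
P_1 = 1/(1+e^{1.6020}) = 0.1677
P_2 = 1/(1+e^{-0.2388}) = 0.5594
E[score] = 0.1677 + 0.5594 = 0.7271

0.727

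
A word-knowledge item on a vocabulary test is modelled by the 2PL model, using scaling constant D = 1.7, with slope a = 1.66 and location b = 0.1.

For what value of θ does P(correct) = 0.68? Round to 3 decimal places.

0.367

P(θ) = 1 / (1 + exp(−D·a(θ − b)))
logit = ln(0.6800/0.3200) = 0.7538
θ = b + logit/(1.7·a) = 0.1 + 0.7538/2.8220 = 0.3671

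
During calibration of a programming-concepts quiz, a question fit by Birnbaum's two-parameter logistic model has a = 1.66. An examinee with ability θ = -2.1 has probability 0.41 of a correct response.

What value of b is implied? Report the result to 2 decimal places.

P(θ) = 1 / (1 + exp(−a(θ − b)))
logit(0.41) = ln(0.41/0.59) = -0.3640
b = θ − logit/(a) = -2.1 − (-0.3640)/1.6600 = -1.8807

-1.88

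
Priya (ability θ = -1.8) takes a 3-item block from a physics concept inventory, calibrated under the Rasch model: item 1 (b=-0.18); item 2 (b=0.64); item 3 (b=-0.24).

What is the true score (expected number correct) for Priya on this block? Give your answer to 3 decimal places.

P(θ) = 1 / (1 + exp(−(θ − b)))
P_1 = 1/(1+e^{1.6200}) = 0.1652
P_2 = 1/(1+e^{2.4400}) = 0.0802
P_3 = 1/(1+e^{1.5600}) = 0.1736
E[score] = 0.1652 + 0.0802 + 0.1736 = 0.4190

0.419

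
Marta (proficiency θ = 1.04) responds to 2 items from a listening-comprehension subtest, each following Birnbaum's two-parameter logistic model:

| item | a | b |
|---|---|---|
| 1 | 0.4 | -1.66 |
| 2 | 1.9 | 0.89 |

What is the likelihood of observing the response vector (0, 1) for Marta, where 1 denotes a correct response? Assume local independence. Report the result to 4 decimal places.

P(θ) = 1 / (1 + exp(−a(θ − b)))
P_1 = 1/(1+e^{-1.0800}) = 0.7465
P_2 = 1/(1+e^{-0.2850}) = 0.5708
L = (1−P_1) × P_2 = 0.2535 × 0.5708 = 0.14469

0.1447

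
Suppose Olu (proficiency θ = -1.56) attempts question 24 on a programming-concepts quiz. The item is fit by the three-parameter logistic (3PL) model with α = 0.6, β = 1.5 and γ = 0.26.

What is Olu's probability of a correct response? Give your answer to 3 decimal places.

P(θ) = γ + (1 − γ) · 1 / (1 + exp(−α(θ − β)))
Exponent: 0.6 × (-1.56 − 1.5) = -1.8360
1/(1 + e^{1.8360}) = 0.1375
P = 0.26 + 0.74 × 0.1375 = 0.3618

0.362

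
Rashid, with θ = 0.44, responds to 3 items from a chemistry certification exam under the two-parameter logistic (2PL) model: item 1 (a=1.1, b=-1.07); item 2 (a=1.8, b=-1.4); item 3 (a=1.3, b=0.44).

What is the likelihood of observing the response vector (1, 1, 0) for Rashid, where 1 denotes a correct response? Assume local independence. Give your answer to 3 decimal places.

0.405

P(θ) = 1 / (1 + exp(−a(θ − b)))
P_1 = 1/(1+e^{-1.6610}) = 0.8404
P_2 = 1/(1+e^{-3.3120}) = 0.9648
P_3 = 1/(1+e^{0.0000}) = 0.5000
L = P_1 × P_2 × (1−P_3) = 0.8404 × 0.9648 × 0.5000 = 0.40541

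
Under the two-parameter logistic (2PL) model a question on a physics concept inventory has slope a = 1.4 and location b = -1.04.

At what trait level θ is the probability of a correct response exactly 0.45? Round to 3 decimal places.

-1.183

P(θ) = 1 / (1 + exp(−a(θ − b)))
logit = ln(0.4500/0.5500) = -0.2007
θ = b + logit/(a) = -1.04 + (-0.2007)/1.4000 = -1.1833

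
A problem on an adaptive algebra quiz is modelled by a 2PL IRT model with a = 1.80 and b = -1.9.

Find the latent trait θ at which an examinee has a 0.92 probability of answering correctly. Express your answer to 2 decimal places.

-0.54

P(θ) = 1 / (1 + exp(−a(θ − b)))
logit = ln(0.9200/0.0800) = 2.4423
θ = b + logit/(a) = -1.9 + 2.4423/1.8000 = -0.5431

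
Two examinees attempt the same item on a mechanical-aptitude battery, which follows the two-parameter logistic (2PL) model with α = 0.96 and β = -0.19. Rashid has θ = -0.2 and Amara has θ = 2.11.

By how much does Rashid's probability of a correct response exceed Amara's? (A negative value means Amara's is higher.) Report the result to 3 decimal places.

P(θ) = 1 / (1 + exp(−α(θ − β)))
P(Rashid) = 0.4976  [exponent -0.0096]
P(Amara) = 0.9010  [exponent 2.2080]
Difference = 0.4976 − 0.9010 = -0.4034

-0.403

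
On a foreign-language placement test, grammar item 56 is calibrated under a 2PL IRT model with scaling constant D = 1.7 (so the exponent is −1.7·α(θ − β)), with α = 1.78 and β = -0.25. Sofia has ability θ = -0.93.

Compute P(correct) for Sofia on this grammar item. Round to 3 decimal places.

P(θ) = 1 / (1 + exp(−D·α(θ − β)))
Exponent: 1.7 × 1.78 × (-0.93 − (-0.25)) = -2.0577
1/(1 + e^{2.0577}) = 0.1133
P = 0.1133

0.113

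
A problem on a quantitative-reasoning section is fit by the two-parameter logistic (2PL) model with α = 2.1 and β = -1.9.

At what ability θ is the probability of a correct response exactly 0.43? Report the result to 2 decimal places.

P(θ) = 1 / (1 + exp(−α(θ − β)))
logit = ln(0.4300/0.5700) = -0.2819
θ = β + logit/(α) = -1.9 + (-0.2819)/2.1000 = -2.0342

-2.03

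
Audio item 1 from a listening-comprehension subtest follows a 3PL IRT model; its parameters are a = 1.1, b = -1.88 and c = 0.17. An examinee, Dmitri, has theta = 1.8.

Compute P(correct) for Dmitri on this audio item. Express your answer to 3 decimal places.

P(theta) = c + (1 − c) · 1 / (1 + exp(−a(theta − b)))
Exponent: 1.1 × (1.8 − (-1.88)) = 4.0480
1/(1 + e^{-4.0480}) = 0.9828
P = 0.17 + 0.83 × 0.9828 = 0.9858

0.986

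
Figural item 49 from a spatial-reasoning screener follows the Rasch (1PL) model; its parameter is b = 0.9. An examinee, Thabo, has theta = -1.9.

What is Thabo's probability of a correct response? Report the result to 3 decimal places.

0.057

P(theta) = 1 / (1 + exp(−(theta − b)))
Exponent: (-1.9 − 0.9) = -2.8000
1/(1 + e^{2.8000}) = 0.0573
P = 0.0573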